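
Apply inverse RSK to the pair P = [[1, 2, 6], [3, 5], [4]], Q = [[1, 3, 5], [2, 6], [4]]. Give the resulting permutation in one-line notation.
Reverse the RSK construction: for i from n down to 1, find the cell of Q containing i, remove the entry at that cell from P, and reverse-bump it up through P; the value ejected from row 1 is w(i).

Step i=6: Q has 6 at row 2, column 2; remove 5 from row 2 of P and reverse-bump: 5 enters row 1 and ejects 2. So w(6) = 2. P is now [[1, 5, 6], [3], [4]].
Step i=5: Q has 5 at row 1, column 3; remove that cell from P, ejecting 6. So w(5) = 6. P is now [[1, 5], [3], [4]].
Step i=4: Q has 4 at row 3, column 1; remove 4 from row 3 of P and reverse-bump: 4 enters row 2 and ejects 3; 3 enters row 1 and ejects 1. So w(4) = 1. P is now [[3, 5], [4]].
Step i=3: Q has 3 at row 1, column 2; remove that cell from P, ejecting 5. So w(3) = 5. P is now [[3], [4]].
Step i=2: Q has 2 at row 2, column 1; remove 4 from row 2 of P and reverse-bump: 4 enters row 1 and ejects 3. So w(2) = 3. P is now [[4]].
Step i=1: Q has 1 at row 1, column 1; remove that cell from P, ejecting 4. So w(1) = 4. P is now [].

So w = 4 3 5 1 6 2.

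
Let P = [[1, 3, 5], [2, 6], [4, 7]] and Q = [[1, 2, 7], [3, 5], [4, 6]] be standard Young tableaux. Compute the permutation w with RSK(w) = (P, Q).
4 7 2 1 6 3 5

Reverse the RSK construction: for i from n down to 1, find the cell of Q containing i, remove the entry at that cell from P, and reverse-bump it up through P; the value ejected from row 1 is w(i).

Step i=7: Q has 7 at row 1, column 3; remove that cell from P, ejecting 5. So w(7) = 5. P is now [[1, 3], [2, 6], [4, 7]].
Step i=6: Q has 6 at row 3, column 2; remove 7 from row 3 of P and reverse-bump: 7 enters row 2 and ejects 6; 6 enters row 1 and ejects 3. So w(6) = 3. P is now [[1, 6], [2, 7], [4]].
Step i=5: Q has 5 at row 2, column 2; remove 7 from row 2 of P and reverse-bump: 7 enters row 1 and ejects 6. So w(5) = 6. P is now [[1, 7], [2], [4]].
Step i=4: Q has 4 at row 3, column 1; remove 4 from row 3 of P and reverse-bump: 4 enters row 2 and ejects 2; 2 enters row 1 and ejects 1. So w(4) = 1. P is now [[2, 7], [4]].
Step i=3: Q has 3 at row 2, column 1; remove 4 from row 2 of P and reverse-bump: 4 enters row 1 and ejects 2. So w(3) = 2. P is now [[4, 7]].
Step i=2: Q has 2 at row 1, column 2; remove that cell from P, ejecting 7. So w(2) = 7. P is now [[4]].
Step i=1: Q has 1 at row 1, column 1; remove that cell from P, ejecting 4. So w(1) = 4. P is now [].

So w = 4 7 2 1 6 3 5.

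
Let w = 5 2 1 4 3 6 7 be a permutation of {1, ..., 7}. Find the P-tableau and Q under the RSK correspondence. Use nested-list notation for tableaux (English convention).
P = [[1, 3, 6, 7], [2, 4], [5]], Q = [[1, 4, 6, 7], [2, 5], [3]]

Insert each entry of the permutation into P by Schensted row insertion, recording in Q the position of each new cell.

After inserting 5: P = [[5]].
After inserting 2: P = [[2], [5]].
After inserting 1: P = [[1], [2], [5]].
After inserting 4: P = [[1, 4], [2], [5]].
After inserting 3: P = [[1, 3], [2, 4], [5]].
After inserting 6: P = [[1, 3, 6], [2, 4], [5]].
After inserting 7: P = [[1, 3, 6, 7], [2, 4], [5]].

So P = [[1, 3, 6, 7], [2, 4], [5]], Q = [[1, 4, 6, 7], [2, 5], [3]].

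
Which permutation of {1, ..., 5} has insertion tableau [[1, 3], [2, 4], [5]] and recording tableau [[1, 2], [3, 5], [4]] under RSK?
2 5 4 1 3

Reverse the RSK construction: for i from n down to 1, find the cell of Q containing i, remove the entry at that cell from P, and reverse-bump it up through P; the value ejected from row 1 is w(i).

Step i=5: Q has 5 at row 2, column 2; remove 4 from row 2 of P and reverse-bump: 4 enters row 1 and ejects 3. So w(5) = 3. P is now [[1, 4], [2], [5]].
Step i=4: Q has 4 at row 3, column 1; remove 5 from row 3 of P and reverse-bump: 5 enters row 2 and ejects 2; 2 enters row 1 and ejects 1. So w(4) = 1. P is now [[2, 4], [5]].
Step i=3: Q has 3 at row 2, column 1; remove 5 from row 2 of P and reverse-bump: 5 enters row 1 and ejects 4. So w(3) = 4. P is now [[2, 5]].
Step i=2: Q has 2 at row 1, column 2; remove that cell from P, ejecting 5. So w(2) = 5. P is now [[2]].
Step i=1: Q has 1 at row 1, column 1; remove that cell from P, ejecting 2. So w(1) = 2. P is now [].

So w = 2 5 4 1 3.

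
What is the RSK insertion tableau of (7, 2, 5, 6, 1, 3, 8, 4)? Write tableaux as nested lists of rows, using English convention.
Insert 7: appended to row 1. P = [[7]].
Insert 2: 2 bumps 7 from row 1; 7 starts row 2. P = [[2], [7]].
Insert 5: appended to row 1. P = [[2, 5], [7]].
Insert 6: appended to row 1. P = [[2, 5, 6], [7]].
Insert 1: 1 bumps 2 from row 1; 2 bumps 7 from row 2; 7 starts row 3. P = [[1, 5, 6], [2], [7]].
Insert 3: 3 bumps 5 from row 1; 5 appends to row 2. P = [[1, 3, 6], [2, 5], [7]].
Insert 8: appended to row 1. P = [[1, 3, 6, 8], [2, 5], [7]].
Insert 4: 4 bumps 6 from row 1; 6 appends to row 2. P = [[1, 3, 4, 8], [2, 5, 6], [7]].

So P = [[1, 3, 4, 8], [2, 5, 6], [7]].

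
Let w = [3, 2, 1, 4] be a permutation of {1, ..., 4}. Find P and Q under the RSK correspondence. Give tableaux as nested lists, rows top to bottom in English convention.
Insert each entry of the permutation into P by Schensted row insertion, recording in Q the position of each new cell.

Insert 3: appended to row 1. P = [[3]].
Insert 2: 2 bumps 3 from row 1; 3 starts row 2. P = [[2], [3]].
Insert 1: 1 bumps 2 from row 1; 2 bumps 3 from row 2; 3 starts row 3. P = [[1], [2], [3]].
Insert 4: appended to row 1. P = [[1, 4], [2], [3]].

So P = [[1, 4], [2], [3]], Q = [[1, 4], [2], [3]].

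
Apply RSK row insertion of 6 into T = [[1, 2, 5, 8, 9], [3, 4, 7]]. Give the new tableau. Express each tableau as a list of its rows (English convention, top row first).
[[1, 2, 5, 6, 9], [3, 4, 7, 8]]

In row 1, 6 replaces 8 (the leftmost entry greater than 6); 8 is bumped to row 2. 8 is appended to row 2. The new tableau is [[1, 2, 5, 6, 9], [3, 4, 7, 8]].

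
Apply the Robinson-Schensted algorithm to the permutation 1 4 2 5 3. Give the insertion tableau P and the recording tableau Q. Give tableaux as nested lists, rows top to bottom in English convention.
Insert each entry of the permutation into P by Schensted row insertion, recording in Q the position of each new cell.

Insert 1: appended to row 1. P = [[1]].
Insert 4: appended to row 1. P = [[1, 4]].
Insert 2: 2 bumps 4 from row 1; 4 starts row 2. P = [[1, 2], [4]].
Insert 5: appended to row 1. P = [[1, 2, 5], [4]].
Insert 3: 3 bumps 5 from row 1; 5 appends to row 2. P = [[1, 2, 3], [4, 5]].

So P = [[1, 2, 3], [4, 5]], Q = [[1, 2, 4], [3, 5]].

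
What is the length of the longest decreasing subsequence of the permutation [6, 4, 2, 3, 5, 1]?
4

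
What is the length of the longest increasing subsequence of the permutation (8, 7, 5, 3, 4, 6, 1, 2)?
3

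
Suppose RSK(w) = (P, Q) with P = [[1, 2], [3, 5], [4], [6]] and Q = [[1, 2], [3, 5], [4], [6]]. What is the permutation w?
4 6 5 1 3 2

Reverse the RSK construction: for i from n down to 1, find the cell of Q containing i, remove the entry at that cell from P, and reverse-bump it up through P; the value ejected from row 1 is w(i).

Step i=6: Q has 6 at row 4, column 1; remove 6 from row 4 of P and reverse-bump: 6 enters row 3 and ejects 4; 4 enters row 2 and ejects 3; 3 enters row 1 and ejects 2. So w(6) = 2. P is now [[1, 3], [4, 5], [6]].
Step i=5: Q has 5 at row 2, column 2; remove 5 from row 2 of P and reverse-bump: 5 enters row 1 and ejects 3. So w(5) = 3. P is now [[1, 5], [4], [6]].
Step i=4: Q has 4 at row 3, column 1; remove 6 from row 3 of P and reverse-bump: 6 enters row 2 and ejects 4; 4 enters row 1 and ejects 1. So w(4) = 1. P is now [[4, 5], [6]].
Step i=3: Q has 3 at row 2, column 1; remove 6 from row 2 of P and reverse-bump: 6 enters row 1 and ejects 5. So w(3) = 5. P is now [[4, 6]].
Step i=2: Q has 2 at row 1, column 2; remove that cell from P, ejecting 6. So w(2) = 6. P is now [[4]].
Step i=1: Q has 1 at row 1, column 1; remove that cell from P, ejecting 4. So w(1) = 4. P is now [].

So w = 4 6 5 1 3 2.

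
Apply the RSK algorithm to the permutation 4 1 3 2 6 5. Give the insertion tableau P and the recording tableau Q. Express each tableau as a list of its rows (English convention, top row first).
Insert each entry of the permutation into P by Schensted row insertion, recording in Q the position of each new cell.

Insert 4: appended to row 1. P = [[4]], Q = [[1]].
Insert 1: 1 bumps 4 from row 1; 4 starts row 2. P = [[1], [4]], Q = [[1], [2]].
Insert 3: appended to row 1. P = [[1, 3], [4]], Q = [[1, 3], [2]].
Insert 2: 2 bumps 3 from row 1; 3 bumps 4 from row 2; 4 starts row 3. P = [[1, 2], [3], [4]], Q = [[1, 3], [2], [4]].
Insert 6: appended to row 1. P = [[1, 2, 6], [3], [4]], Q = [[1, 3, 5], [2], [4]].
Insert 5: 5 bumps 6 from row 1; 6 appends to row 2. P = [[1, 2, 5], [3, 6], [4]], Q = [[1, 3, 5], [2, 6], [4]].

So P = [[1, 2, 5], [3, 6], [4]], Q = [[1, 3, 5], [2, 6], [4]].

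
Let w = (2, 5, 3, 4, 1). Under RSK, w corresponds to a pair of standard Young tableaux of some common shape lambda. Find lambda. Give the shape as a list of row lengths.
[3, 1, 1]

RSK row insertion gives P = [[1, 3, 4], [2], [5]], which has shape [3, 1, 1].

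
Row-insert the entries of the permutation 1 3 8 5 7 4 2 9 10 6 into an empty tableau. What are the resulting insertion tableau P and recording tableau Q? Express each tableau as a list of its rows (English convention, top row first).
P = [[1, 2, 4, 6, 9, 10], [3, 7], [5], [8]], Q = [[1, 2, 3, 5, 8, 9], [4, 10], [6], [7]]

Insert each entry of the permutation into P by Schensted row insertion, recording in Q the position of each new cell.

After inserting 1: P = [[1]].
After inserting 3: P = [[1, 3]].
After inserting 8: P = [[1, 3, 8]].
After inserting 5: P = [[1, 3, 5], [8]].
After inserting 7: P = [[1, 3, 5, 7], [8]].
After inserting 4: P = [[1, 3, 4, 7], [5], [8]].
After inserting 2: P = [[1, 2, 4, 7], [3], [5], [8]].
After inserting 9: P = [[1, 2, 4, 7, 9], [3], [5], [8]].
After inserting 10: P = [[1, 2, 4, 7, 9, 10], [3], [5], [8]].
After inserting 6: P = [[1, 2, 4, 6, 9, 10], [3, 7], [5], [8]].

So P = [[1, 2, 4, 6, 9, 10], [3, 7], [5], [8]], Q = [[1, 2, 3, 5, 8, 9], [4, 10], [6], [7]].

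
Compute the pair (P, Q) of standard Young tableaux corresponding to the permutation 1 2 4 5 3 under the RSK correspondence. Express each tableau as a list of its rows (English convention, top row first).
Insert each entry of the permutation into P by Schensted row insertion, recording in Q the position of each new cell.

Insert 1: appended to row 1. P = [[1]].
Insert 2: appended to row 1. P = [[1, 2]].
Insert 4: appended to row 1. P = [[1, 2, 4]].
Insert 5: appended to row 1. P = [[1, 2, 4, 5]].
Insert 3: 3 bumps 4 from row 1; 4 starts row 2. P = [[1, 2, 3, 5], [4]].

So P = [[1, 2, 3, 5], [4]], Q = [[1, 2, 3, 4], [5]].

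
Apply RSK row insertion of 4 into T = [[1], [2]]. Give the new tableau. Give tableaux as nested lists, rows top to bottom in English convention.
4 is larger than every entry of row 1, so it is appended to row 1. The new tableau is [[1, 4], [2]].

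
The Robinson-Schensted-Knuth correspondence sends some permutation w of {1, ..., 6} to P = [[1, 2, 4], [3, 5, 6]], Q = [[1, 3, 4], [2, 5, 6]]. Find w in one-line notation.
3 1 5 6 2 4

Reverse the RSK construction: for i from n down to 1, find the cell of Q containing i, remove the entry at that cell from P, and reverse-bump it up through P; the value ejected from row 1 is w(i).

Step i=6: Q has 6 at row 2, column 3; remove 6 from row 2 of P and reverse-bump: 6 enters row 1 and ejects 4. So w(6) = 4. P is now [[1, 2, 6], [3, 5]].
Step i=5: Q has 5 at row 2, column 2; remove 5 from row 2 of P and reverse-bump: 5 enters row 1 and ejects 2. So w(5) = 2. P is now [[1, 5, 6], [3]].
Step i=4: Q has 4 at row 1, column 3; remove that cell from P, ejecting 6. So w(4) = 6. P is now [[1, 5], [3]].
Step i=3: Q has 3 at row 1, column 2; remove that cell from P, ejecting 5. So w(3) = 5. P is now [[1], [3]].
Step i=2: Q has 2 at row 2, column 1; remove 3 from row 2 of P and reverse-bump: 3 enters row 1 and ejects 1. So w(2) = 1. P is now [[3]].
Step i=1: Q has 1 at row 1, column 1; remove that cell from P, ejecting 3. So w(1) = 3. P is now [].

So w = 3 1 5 6 2 4.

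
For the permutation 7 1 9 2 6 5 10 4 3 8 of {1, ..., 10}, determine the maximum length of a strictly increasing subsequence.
4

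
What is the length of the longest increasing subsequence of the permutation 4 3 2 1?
1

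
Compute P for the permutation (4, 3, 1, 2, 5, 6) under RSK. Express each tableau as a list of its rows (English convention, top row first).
Insert 4: appended to row 1. P = [[4]].
Insert 3: 3 bumps 4 from row 1; 4 starts row 2. P = [[3], [4]].
Insert 1: 1 bumps 3 from row 1; 3 bumps 4 from row 2; 4 starts row 3. P = [[1], [3], [4]].
Insert 2: appended to row 1. P = [[1, 2], [3], [4]].
Insert 5: appended to row 1. P = [[1, 2, 5], [3], [4]].
Insert 6: appended to row 1. P = [[1, 2, 5, 6], [3], [4]].

So P = [[1, 2, 5, 6], [3], [4]].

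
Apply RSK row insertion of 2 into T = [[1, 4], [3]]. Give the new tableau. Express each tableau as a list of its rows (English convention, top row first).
[[1, 2], [3, 4]]

In row 1, 2 replaces 4 (the leftmost entry greater than 2); 4 is bumped to row 2. 4 is appended to row 2. The new tableau is [[1, 2], [3, 4]].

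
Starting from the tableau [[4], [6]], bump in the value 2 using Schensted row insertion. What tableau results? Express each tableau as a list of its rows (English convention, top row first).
[[2], [4], [6]]

In row 1, 2 replaces 4 (the leftmost entry greater than 2); 4 is bumped to row 2. In row 2, 4 replaces 6 (the leftmost entry greater than 4); 6 is bumped to row 3. 6 starts a new row 3. The new tableau is [[2], [4], [6]].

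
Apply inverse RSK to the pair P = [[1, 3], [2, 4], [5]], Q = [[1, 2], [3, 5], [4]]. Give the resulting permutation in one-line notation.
Reverse the RSK construction: for i from n down to 1, find the cell of Q containing i, remove the entry at that cell from P, and reverse-bump it up through P; the value ejected from row 1 is w(i).

Step i=5: Q has 5 at row 2, column 2; remove 4 from row 2 of P and reverse-bump: 4 enters row 1 and ejects 3. So w(5) = 3. P is now [[1, 4], [2], [5]].
Step i=4: Q has 4 at row 3, column 1; remove 5 from row 3 of P and reverse-bump: 5 enters row 2 and ejects 2; 2 enters row 1 and ejects 1. So w(4) = 1. P is now [[2, 4], [5]].
Step i=3: Q has 3 at row 2, column 1; remove 5 from row 2 of P and reverse-bump: 5 enters row 1 and ejects 4. So w(3) = 4. P is now [[2, 5]].
Step i=2: Q has 2 at row 1, column 2; remove that cell from P, ejecting 5. So w(2) = 5. P is now [[2]].
Step i=1: Q has 1 at row 1, column 1; remove that cell from P, ejecting 2. So w(1) = 2. P is now [].

So w = 2 5 4 1 3.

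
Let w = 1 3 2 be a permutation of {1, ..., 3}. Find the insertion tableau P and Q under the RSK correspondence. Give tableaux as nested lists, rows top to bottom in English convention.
P = [[1, 2], [3]], Q = [[1, 2], [3]]

Insert each entry of the permutation into P by Schensted row insertion, recording in Q the position of each new cell.

Insert 1: appended to row 1. P = [[1]].
Insert 3: appended to row 1. P = [[1, 3]].
Insert 2: 2 bumps 3 from row 1; 3 starts row 2. P = [[1, 2], [3]].

So P = [[1, 2], [3]], Q = [[1, 2], [3]].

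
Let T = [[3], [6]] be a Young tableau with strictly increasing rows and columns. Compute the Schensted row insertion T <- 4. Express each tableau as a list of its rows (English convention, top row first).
[[3, 4], [6]]

4 is larger than every entry of row 1, so it is appended to row 1. The new tableau is [[3, 4], [6]].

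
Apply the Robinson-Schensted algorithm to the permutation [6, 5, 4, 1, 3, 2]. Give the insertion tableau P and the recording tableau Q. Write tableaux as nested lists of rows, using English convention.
Insert each entry of the permutation into P by Schensted row insertion, recording in Q the position of each new cell.

Insert 6: appended to row 1. P = [[6]], Q = [[1]].
Insert 5: 5 bumps 6 from row 1; 6 starts row 2. P = [[5], [6]], Q = [[1], [2]].
Insert 4: 4 bumps 5 from row 1; 5 bumps 6 from row 2; 6 starts row 3. P = [[4], [5], [6]], Q = [[1], [2], [3]].
Insert 1: 1 bumps 4 from row 1; 4 bumps 5 from row 2; 5 bumps 6 from row 3; 6 starts row 4. P = [[1], [4], [5], [6]], Q = [[1], [2], [3], [4]].
Insert 3: appended to row 1. P = [[1, 3], [4], [5], [6]], Q = [[1, 5], [2], [3], [4]].
Insert 2: 2 bumps 3 from row 1; 3 bumps 4 from row 2; 4 bumps 5 from row 3; 5 bumps 6 from row 4; 6 starts row 5. P = [[1, 2], [3], [4], [5], [6]], Q = [[1, 5], [2], [3], [4], [6]].

So P = [[1, 2], [3], [4], [5], [6]], Q = [[1, 5], [2], [3], [4], [6]].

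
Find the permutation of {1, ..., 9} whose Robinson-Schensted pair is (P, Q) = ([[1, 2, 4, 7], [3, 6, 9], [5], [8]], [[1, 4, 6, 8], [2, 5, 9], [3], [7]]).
8 5 1 6 3 4 2 9 7

Reverse the RSK construction: for i from n down to 1, find the cell of Q containing i, remove the entry at that cell from P, and reverse-bump it up through P; the value ejected from row 1 is w(i).

Step i=9: Q has 9 at row 2, column 3; remove 9 from row 2 of P and reverse-bump: 9 enters row 1 and ejects 7. So w(9) = 7. P is now [[1, 2, 4, 9], [3, 6], [5], [8]].
Step i=8: Q has 8 at row 1, column 4; remove that cell from P, ejecting 9. So w(8) = 9. P is now [[1, 2, 4], [3, 6], [5], [8]].
Step i=7: Q has 7 at row 4, column 1; remove 8 from row 4 of P and reverse-bump: 8 enters row 3 and ejects 5; 5 enters row 2 and ejects 3; 3 enters row 1 and ejects 2. So w(7) = 2. P is now [[1, 3, 4], [5, 6], [8]].
Step i=6: Q has 6 at row 1, column 3; remove that cell from P, ejecting 4. So w(6) = 4. P is now [[1, 3], [5, 6], [8]].
Step i=5: Q has 5 at row 2, column 2; remove 6 from row 2 of P and reverse-bump: 6 enters row 1 and ejects 3. So w(5) = 3. P is now [[1, 6], [5], [8]].
Step i=4: Q has 4 at row 1, column 2; remove that cell from P, ejecting 6. So w(4) = 6. P is now [[1], [5], [8]].
Step i=3: Q has 3 at row 3, column 1; remove 8 from row 3 of P and reverse-bump: 8 enters row 2 and ejects 5; 5 enters row 1 and ejects 1. So w(3) = 1. P is now [[5], [8]].
Step i=2: Q has 2 at row 2, column 1; remove 8 from row 2 of P and reverse-bump: 8 enters row 1 and ejects 5. So w(2) = 5. P is now [[8]].
Step i=1: Q has 1 at row 1, column 1; remove that cell from P, ejecting 8. So w(1) = 8. P is now [].

So w = 8 5 1 6 3 4 2 9 7.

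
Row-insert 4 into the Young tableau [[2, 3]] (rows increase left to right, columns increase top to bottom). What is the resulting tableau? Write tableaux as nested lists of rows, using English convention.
4 is larger than every entry of row 1, so it is appended to row 1. The new tableau is [[2, 3, 4]].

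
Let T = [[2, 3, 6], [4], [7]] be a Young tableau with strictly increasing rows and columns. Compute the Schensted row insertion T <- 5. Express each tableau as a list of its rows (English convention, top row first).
[[2, 3, 5], [4, 6], [7]]

In row 1, 5 replaces 6 (the leftmost entry greater than 5); 6 is bumped to row 2. 6 is appended to row 2. The new tableau is [[2, 3, 5], [4, 6], [7]].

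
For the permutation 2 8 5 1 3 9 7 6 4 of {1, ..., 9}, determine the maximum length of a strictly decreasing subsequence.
4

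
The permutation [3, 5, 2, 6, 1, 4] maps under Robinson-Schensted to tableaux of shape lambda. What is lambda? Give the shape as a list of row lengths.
[3, 2, 1]

Row-insert each entry into an empty tableau.

After inserting 3: P = [[3]].
After inserting 5: P = [[3, 5]].
After inserting 2: P = [[2, 5], [3]].
After inserting 6: P = [[2, 5, 6], [3]].
After inserting 1: P = [[1, 5, 6], [2], [3]].
After inserting 4: P = [[1, 4, 6], [2, 5], [3]].

The final insertion tableau P = [[1, 4, 6], [2, 5], [3]] has shape [3, 2, 1].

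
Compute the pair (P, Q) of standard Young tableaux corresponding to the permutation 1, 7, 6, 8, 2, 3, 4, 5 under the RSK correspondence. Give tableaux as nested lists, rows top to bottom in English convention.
P = [[1, 2, 3, 4, 5], [6, 8], [7]], Q = [[1, 2, 4, 7, 8], [3, 6], [5]]

Insert each entry of the permutation into P by Schensted row insertion, recording in Q the position of each new cell.

Insert 1: appended to row 1. P = [[1]].
Insert 7: appended to row 1. P = [[1, 7]].
Insert 6: 6 bumps 7 from row 1; 7 starts row 2. P = [[1, 6], [7]].
Insert 8: appended to row 1. P = [[1, 6, 8], [7]].
Insert 2: 2 bumps 6 from row 1; 6 bumps 7 from row 2; 7 starts row 3. P = [[1, 2, 8], [6], [7]].
Insert 3: 3 bumps 8 from row 1; 8 appends to row 2. P = [[1, 2, 3], [6, 8], [7]].
Insert 4: appended to row 1. P = [[1, 2, 3, 4], [6, 8], [7]].
Insert 5: appended to row 1. P = [[1, 2, 3, 4, 5], [6, 8], [7]].

So P = [[1, 2, 3, 4, 5], [6, 8], [7]], Q = [[1, 2, 4, 7, 8], [3, 6], [5]].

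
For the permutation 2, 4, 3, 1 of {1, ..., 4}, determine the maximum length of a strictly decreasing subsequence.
3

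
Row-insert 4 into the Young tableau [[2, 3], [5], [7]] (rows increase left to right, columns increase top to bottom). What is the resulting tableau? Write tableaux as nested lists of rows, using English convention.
4 is larger than every entry of row 1, so it is appended to row 1. The new tableau is [[2, 3, 4], [5], [7]].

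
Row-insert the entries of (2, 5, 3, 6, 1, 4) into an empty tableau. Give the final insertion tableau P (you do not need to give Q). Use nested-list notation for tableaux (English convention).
P = [[1, 3, 4], [2, 6], [5]]

Insert 2: appended to row 1. P = [[2]].
Insert 5: appended to row 1. P = [[2, 5]].
Insert 3: 3 bumps 5 from row 1; 5 starts row 2. P = [[2, 3], [5]].
Insert 6: appended to row 1. P = [[2, 3, 6], [5]].
Insert 1: 1 bumps 2 from row 1; 2 bumps 5 from row 2; 5 starts row 3. P = [[1, 3, 6], [2], [5]].
Insert 4: 4 bumps 6 from row 1; 6 appends to row 2. P = [[1, 3, 4], [2, 6], [5]].

So P = [[1, 3, 4], [2, 6], [5]].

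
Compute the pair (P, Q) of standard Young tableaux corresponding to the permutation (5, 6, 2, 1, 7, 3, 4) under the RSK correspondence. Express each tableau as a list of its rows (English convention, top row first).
P = [[1, 3, 4], [2, 6, 7], [5]], Q = [[1, 2, 5], [3, 6, 7], [4]]

Insert each entry of the permutation into P by Schensted row insertion, recording in Q the position of each new cell.

Insert 5: appended to row 1. P = [[5]].
Insert 6: appended to row 1. P = [[5, 6]].
Insert 2: 2 bumps 5 from row 1; 5 starts row 2. P = [[2, 6], [5]].
Insert 1: 1 bumps 2 from row 1; 2 bumps 5 from row 2; 5 starts row 3. P = [[1, 6], [2], [5]].
Insert 7: appended to row 1. P = [[1, 6, 7], [2], [5]].
Insert 3: 3 bumps 6 from row 1; 6 appends to row 2. P = [[1, 3, 7], [2, 6], [5]].
Insert 4: 4 bumps 7 from row 1; 7 appends to row 2. P = [[1, 3, 4], [2, 6, 7], [5]].

So P = [[1, 3, 4], [2, 6, 7], [5]], Q = [[1, 2, 5], [3, 6, 7], [4]].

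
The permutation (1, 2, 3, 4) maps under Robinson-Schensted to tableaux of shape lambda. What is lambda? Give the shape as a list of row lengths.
Row-insert each entry into an empty tableau.

After inserting 1: P = [[1]].
After inserting 2: P = [[1, 2]].
After inserting 3: P = [[1, 2, 3]].
After inserting 4: P = [[1, 2, 3, 4]].

The final insertion tableau P = [[1, 2, 3, 4]] has shape [4].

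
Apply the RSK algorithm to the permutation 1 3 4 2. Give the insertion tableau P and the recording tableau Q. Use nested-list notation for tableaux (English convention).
P = [[1, 2, 4], [3]], Q = [[1, 2, 3], [4]]

Insert each entry of the permutation into P by Schensted row insertion, recording in Q the position of each new cell.

Insert 1: appended to row 1. P = [[1]].
Insert 3: appended to row 1. P = [[1, 3]].
Insert 4: appended to row 1. P = [[1, 3, 4]].
Insert 2: 2 bumps 3 from row 1; 3 starts row 2. P = [[1, 2, 4], [3]].

So P = [[1, 2, 4], [3]], Q = [[1, 2, 3], [4]].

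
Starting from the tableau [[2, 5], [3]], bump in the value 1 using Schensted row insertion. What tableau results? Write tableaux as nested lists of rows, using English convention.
In row 1, 1 replaces 2 (the leftmost entry greater than 1); 2 is bumped to row 2. In row 2, 2 replaces 3 (the leftmost entry greater than 2); 3 is bumped to row 3. 3 starts a new row 3. The new tableau is [[1, 5], [2], [3]].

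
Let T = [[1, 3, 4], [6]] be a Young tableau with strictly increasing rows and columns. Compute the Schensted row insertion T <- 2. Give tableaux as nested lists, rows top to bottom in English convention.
In row 1, 2 replaces 3 (the leftmost entry greater than 2); 3 is bumped to row 2. In row 2, 3 replaces 6 (the leftmost entry greater than 3); 6 is bumped to row 3. 6 starts a new row 3. The new tableau is [[1, 2, 4], [3], [6]].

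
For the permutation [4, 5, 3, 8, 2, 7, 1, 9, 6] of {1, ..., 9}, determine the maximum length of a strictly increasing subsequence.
4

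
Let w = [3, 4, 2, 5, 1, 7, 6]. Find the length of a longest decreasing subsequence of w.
3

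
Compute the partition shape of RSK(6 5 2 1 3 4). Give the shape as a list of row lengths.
[3, 1, 1, 1]

Row-insert each entry into an empty tableau.

After inserting 6: P = [[6]].
After inserting 5: P = [[5], [6]].
After inserting 2: P = [[2], [5], [6]].
After inserting 1: P = [[1], [2], [5], [6]].
After inserting 3: P = [[1, 3], [2], [5], [6]].
After inserting 4: P = [[1, 3, 4], [2], [5], [6]].

The final insertion tableau P = [[1, 3, 4], [2], [5], [6]] has shape [3, 1, 1, 1].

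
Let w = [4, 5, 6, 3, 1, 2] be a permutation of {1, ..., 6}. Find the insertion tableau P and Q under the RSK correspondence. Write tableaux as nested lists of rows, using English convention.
P = [[1, 2, 6], [3, 5], [4]], Q = [[1, 2, 3], [4, 6], [5]]

Insert each entry of the permutation into P by Schensted row insertion, recording in Q the position of each new cell.

Insert 4: appended to row 1. P = [[4]].
Insert 5: appended to row 1. P = [[4, 5]].
Insert 6: appended to row 1. P = [[4, 5, 6]].
Insert 3: 3 bumps 4 from row 1; 4 starts row 2. P = [[3, 5, 6], [4]].
Insert 1: 1 bumps 3 from row 1; 3 bumps 4 from row 2; 4 starts row 3. P = [[1, 5, 6], [3], [4]].
Insert 2: 2 bumps 5 from row 1; 5 appends to row 2. P = [[1, 2, 6], [3, 5], [4]].

So P = [[1, 2, 6], [3, 5], [4]], Q = [[1, 2, 3], [4, 6], [5]].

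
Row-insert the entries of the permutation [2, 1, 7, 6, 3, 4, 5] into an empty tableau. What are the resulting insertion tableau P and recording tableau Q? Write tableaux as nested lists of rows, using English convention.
P = [[1, 3, 4, 5], [2, 6], [7]], Q = [[1, 3, 6, 7], [2, 4], [5]]

Insert each entry of the permutation into P by Schensted row insertion, recording in Q the position of each new cell.

Insert 2: appended to row 1. P = [[2]], Q = [[1]].
Insert 1: 1 bumps 2 from row 1; 2 starts row 2. P = [[1], [2]], Q = [[1], [2]].
Insert 7: appended to row 1. P = [[1, 7], [2]], Q = [[1, 3], [2]].
Insert 6: 6 bumps 7 from row 1; 7 appends to row 2. P = [[1, 6], [2, 7]], Q = [[1, 3], [2, 4]].
Insert 3: 3 bumps 6 from row 1; 6 bumps 7 from row 2; 7 starts row 3. P = [[1, 3], [2, 6], [7]], Q = [[1, 3], [2, 4], [5]].
Insert 4: appended to row 1. P = [[1, 3, 4], [2, 6], [7]], Q = [[1, 3, 6], [2, 4], [5]].
Insert 5: appended to row 1. P = [[1, 3, 4, 5], [2, 6], [7]], Q = [[1, 3, 6, 7], [2, 4], [5]].

So P = [[1, 3, 4, 5], [2, 6], [7]], Q = [[1, 3, 6, 7], [2, 4], [5]].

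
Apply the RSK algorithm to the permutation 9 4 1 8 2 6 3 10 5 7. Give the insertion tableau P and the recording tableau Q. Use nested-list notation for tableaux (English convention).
P = [[1, 2, 3, 5, 7], [4, 6, 10], [8], [9]], Q = [[1, 4, 6, 8, 10], [2, 5, 9], [3], [7]]

Insert each entry of the permutation into P by Schensted row insertion, recording in Q the position of each new cell.

Insert 9: appended to row 1. P = [[9]].
Insert 4: 4 bumps 9 from row 1; 9 starts row 2. P = [[4], [9]].
Insert 1: 1 bumps 4 from row 1; 4 bumps 9 from row 2; 9 starts row 3. P = [[1], [4], [9]].
Insert 8: appended to row 1. P = [[1, 8], [4], [9]].
Insert 2: 2 bumps 8 from row 1; 8 appends to row 2. P = [[1, 2], [4, 8], [9]].
Insert 6: appended to row 1. P = [[1, 2, 6], [4, 8], [9]].
Insert 3: 3 bumps 6 from row 1; 6 bumps 8 from row 2; 8 bumps 9 from row 3; 9 starts row 4. P = [[1, 2, 3], [4, 6], [8], [9]].
Insert 10: appended to row 1. P = [[1, 2, 3, 10], [4, 6], [8], [9]].
Insert 5: 5 bumps 10 from row 1; 10 appends to row 2. P = [[1, 2, 3, 5], [4, 6, 10], [8], [9]].
Insert 7: appended to row 1. P = [[1, 2, 3, 5, 7], [4, 6, 10], [8], [9]].

So P = [[1, 2, 3, 5, 7], [4, 6, 10], [8], [9]], Q = [[1, 4, 6, 8, 10], [2, 5, 9], [3], [7]].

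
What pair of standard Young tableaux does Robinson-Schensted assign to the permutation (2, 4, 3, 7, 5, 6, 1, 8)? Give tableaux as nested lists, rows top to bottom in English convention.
P = [[1, 3, 5, 6, 8], [2, 7], [4]], Q = [[1, 2, 4, 6, 8], [3, 5], [7]]

Insert each entry of the permutation into P by Schensted row insertion, recording in Q the position of each new cell.

Insert 2: appended to row 1. P = [[2]].
Insert 4: appended to row 1. P = [[2, 4]].
Insert 3: 3 bumps 4 from row 1; 4 starts row 2. P = [[2, 3], [4]].
Insert 7: appended to row 1. P = [[2, 3, 7], [4]].
Insert 5: 5 bumps 7 from row 1; 7 appends to row 2. P = [[2, 3, 5], [4, 7]].
Insert 6: appended to row 1. P = [[2, 3, 5, 6], [4, 7]].
Insert 1: 1 bumps 2 from row 1; 2 bumps 4 from row 2; 4 starts row 3. P = [[1, 3, 5, 6], [2, 7], [4]].
Insert 8: appended to row 1. P = [[1, 3, 5, 6, 8], [2, 7], [4]].

So P = [[1, 3, 5, 6, 8], [2, 7], [4]], Q = [[1, 2, 4, 6, 8], [3, 5], [7]].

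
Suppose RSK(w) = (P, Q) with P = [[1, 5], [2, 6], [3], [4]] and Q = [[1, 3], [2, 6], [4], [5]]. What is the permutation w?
Reverse RSK: for i = n, n-1, ..., 1, locate i in Q, remove the corresponding corner cell from P, and reverse-bump its entry up through P; the value ejected from row 1 is w(i).

So w = 4 3 6 2 1 5.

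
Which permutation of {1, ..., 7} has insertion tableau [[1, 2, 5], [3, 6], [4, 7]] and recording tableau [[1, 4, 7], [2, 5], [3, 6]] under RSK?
4 3 1 7 6 2 5

Reverse the RSK construction: for i from n down to 1, find the cell of Q containing i, remove the entry at that cell from P, and reverse-bump it up through P; the value ejected from row 1 is w(i).

Step i=7: Q has 7 at row 1, column 3; remove that cell from P, ejecting 5. So w(7) = 5. P is now [[1, 2], [3, 6], [4, 7]].
Step i=6: Q has 6 at row 3, column 2; remove 7 from row 3 of P and reverse-bump: 7 enters row 2 and ejects 6; 6 enters row 1 and ejects 2. So w(6) = 2. P is now [[1, 6], [3, 7], [4]].
Step i=5: Q has 5 at row 2, column 2; remove 7 from row 2 of P and reverse-bump: 7 enters row 1 and ejects 6. So w(5) = 6. P is now [[1, 7], [3], [4]].
Step i=4: Q has 4 at row 1, column 2; remove that cell from P, ejecting 7. So w(4) = 7. P is now [[1], [3], [4]].
Step i=3: Q has 3 at row 3, column 1; remove 4 from row 3 of P and reverse-bump: 4 enters row 2 and ejects 3; 3 enters row 1 and ejects 1. So w(3) = 1. P is now [[3], [4]].
Step i=2: Q has 2 at row 2, column 1; remove 4 from row 2 of P and reverse-bump: 4 enters row 1 and ejects 3. So w(2) = 3. P is now [[4]].
Step i=1: Q has 1 at row 1, column 1; remove that cell from P, ejecting 4. So w(1) = 4. P is now [].

So w = 4 3 1 7 6 2 5.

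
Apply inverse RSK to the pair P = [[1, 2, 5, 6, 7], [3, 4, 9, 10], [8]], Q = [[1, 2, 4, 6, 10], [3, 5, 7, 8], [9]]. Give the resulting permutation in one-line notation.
Reverse the RSK construction: for i from n down to 1, find the cell of Q containing i, remove the entry at that cell from P, and reverse-bump it up through P; the value ejected from row 1 is w(i).

Step i=10: Q has 10 at row 1, column 5; remove that cell from P, ejecting 7. So w(10) = 7. P is now [[1, 2, 5, 6], [3, 4, 9, 10], [8]].
Step i=9: Q has 9 at row 3, column 1; remove 8 from row 3 of P and reverse-bump: 8 enters row 2 and ejects 4; 4 enters row 1 and ejects 2. So w(9) = 2. P is now [[1, 4, 5, 6], [3, 8, 9, 10]].
Step i=8: Q has 8 at row 2, column 4; remove 10 from row 2 of P and reverse-bump: 10 enters row 1 and ejects 6. So w(8) = 6. P is now [[1, 4, 5, 10], [3, 8, 9]].
Step i=7: Q has 7 at row 2, column 3; remove 9 from row 2 of P and reverse-bump: 9 enters row 1 and ejects 5. So w(7) = 5. P is now [[1, 4, 9, 10], [3, 8]].
Step i=6: Q has 6 at row 1, column 4; remove that cell from P, ejecting 10. So w(6) = 10. P is now [[1, 4, 9], [3, 8]].
Step i=5: Q has 5 at row 2, column 2; remove 8 from row 2 of P and reverse-bump: 8 enters row 1 and ejects 4. So w(5) = 4. P is now [[1, 8, 9], [3]].
Step i=4: Q has 4 at row 1, column 3; remove that cell from P, ejecting 9. So w(4) = 9. P is now [[1, 8], [3]].
Step i=3: Q has 3 at row 2, column 1; remove 3 from row 2 of P and reverse-bump: 3 enters row 1 and ejects 1. So w(3) = 1. P is now [[3, 8]].
Step i=2: Q has 2 at row 1, column 2; remove that cell from P, ejecting 8. So w(2) = 8. P is now [[3]].
Step i=1: Q has 1 at row 1, column 1; remove that cell from P, ejecting 3. So w(1) = 3. P is now [].

So w = 3 8 1 9 4 10 5 6 2 7.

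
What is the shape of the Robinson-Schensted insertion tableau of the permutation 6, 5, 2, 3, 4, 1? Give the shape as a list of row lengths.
[3, 1, 1, 1]

Row-insert each entry into an empty tableau.

After inserting 6: P = [[6]].
After inserting 5: P = [[5], [6]].
After inserting 2: P = [[2], [5], [6]].
After inserting 3: P = [[2, 3], [5], [6]].
After inserting 4: P = [[2, 3, 4], [5], [6]].
After inserting 1: P = [[1, 3, 4], [2], [5], [6]].

The final insertion tableau P = [[1, 3, 4], [2], [5], [6]] has shape [3, 1, 1, 1].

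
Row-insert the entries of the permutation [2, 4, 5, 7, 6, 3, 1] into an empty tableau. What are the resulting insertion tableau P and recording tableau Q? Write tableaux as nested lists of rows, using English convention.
Insert each entry of the permutation into P by Schensted row insertion, recording in Q the position of each new cell.

Insert 2: appended to row 1. P = [[2]].
Insert 4: appended to row 1. P = [[2, 4]].
Insert 5: appended to row 1. P = [[2, 4, 5]].
Insert 7: appended to row 1. P = [[2, 4, 5, 7]].
Insert 6: 6 bumps 7 from row 1; 7 starts row 2. P = [[2, 4, 5, 6], [7]].
Insert 3: 3 bumps 4 from row 1; 4 bumps 7 from row 2; 7 starts row 3. P = [[2, 3, 5, 6], [4], [7]].
Insert 1: 1 bumps 2 from row 1; 2 bumps 4 from row 2; 4 bumps 7 from row 3; 7 starts row 4. P = [[1, 3, 5, 6], [2], [4], [7]].

So P = [[1, 3, 5, 6], [2], [4], [7]], Q = [[1, 2, 3, 4], [5], [6], [7]].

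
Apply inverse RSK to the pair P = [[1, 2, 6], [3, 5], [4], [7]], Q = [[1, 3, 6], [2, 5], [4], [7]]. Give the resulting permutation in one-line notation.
Reverse the RSK construction: for i from n down to 1, find the cell of Q containing i, remove the entry at that cell from P, and reverse-bump it up through P; the value ejected from row 1 is w(i).

Step i=7: Q has 7 at row 4, column 1; remove 7 from row 4 of P and reverse-bump: 7 enters row 3 and ejects 4; 4 enters row 2 and ejects 3; 3 enters row 1 and ejects 2. So w(7) = 2. P is now [[1, 3, 6], [4, 5], [7]].
Step i=6: Q has 6 at row 1, column 3; remove that cell from P, ejecting 6. So w(6) = 6. P is now [[1, 3], [4, 5], [7]].
Step i=5: Q has 5 at row 2, column 2; remove 5 from row 2 of P and reverse-bump: 5 enters row 1 and ejects 3. So w(5) = 3. P is now [[1, 5], [4], [7]].
Step i=4: Q has 4 at row 3, column 1; remove 7 from row 3 of P and reverse-bump: 7 enters row 2 and ejects 4; 4 enters row 1 and ejects 1. So w(4) = 1. P is now [[4, 5], [7]].
Step i=3: Q has 3 at row 1, column 2; remove that cell from P, ejecting 5. So w(3) = 5. P is now [[4], [7]].
Step i=2: Q has 2 at row 2, column 1; remove 7 from row 2 of P and reverse-bump: 7 enters row 1 and ejects 4. So w(2) = 4. P is now [[7]].
Step i=1: Q has 1 at row 1, column 1; remove that cell from P, ejecting 7. So w(1) = 7. P is now [].

So w = 7 4 5 1 3 6 2.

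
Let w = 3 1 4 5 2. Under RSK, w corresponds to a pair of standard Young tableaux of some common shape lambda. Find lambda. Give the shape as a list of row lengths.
[3, 2]

Row-insert each entry into an empty tableau.

After inserting 3: P = [[3]].
After inserting 1: P = [[1], [3]].
After inserting 4: P = [[1, 4], [3]].
After inserting 5: P = [[1, 4, 5], [3]].
After inserting 2: P = [[1, 2, 5], [3, 4]].

The final insertion tableau P = [[1, 2, 5], [3, 4]] has shape [3, 2].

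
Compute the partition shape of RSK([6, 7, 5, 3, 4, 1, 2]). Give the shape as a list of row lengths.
[2, 2, 2, 1]

Row-insert each entry into an empty tableau.

After inserting 6: P = [[6]].
After inserting 7: P = [[6, 7]].
After inserting 5: P = [[5, 7], [6]].
After inserting 3: P = [[3, 7], [5], [6]].
After inserting 4: P = [[3, 4], [5, 7], [6]].
After inserting 1: P = [[1, 4], [3, 7], [5], [6]].
After inserting 2: P = [[1, 2], [3, 4], [5, 7], [6]].

The final insertion tableau P = [[1, 2], [3, 4], [5, 7], [6]] has shape [2, 2, 2, 1].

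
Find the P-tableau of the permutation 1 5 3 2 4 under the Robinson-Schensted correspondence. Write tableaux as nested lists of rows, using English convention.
P = [[1, 2, 4], [3], [5]]

Insert 1: appended to row 1. P = [[1]].
Insert 5: appended to row 1. P = [[1, 5]].
Insert 3: 3 bumps 5 from row 1; 5 starts row 2. P = [[1, 3], [5]].
Insert 2: 2 bumps 3 from row 1; 3 bumps 5 from row 2; 5 starts row 3. P = [[1, 2], [3], [5]].
Insert 4: appended to row 1. P = [[1, 2, 4], [3], [5]].

So P = [[1, 2, 4], [3], [5]].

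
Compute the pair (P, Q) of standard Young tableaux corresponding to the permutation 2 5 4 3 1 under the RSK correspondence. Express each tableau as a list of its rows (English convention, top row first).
P = [[1, 3], [2], [4], [5]], Q = [[1, 2], [3], [4], [5]]

Insert each entry of the permutation into P by Schensted row insertion, recording in Q the position of each new cell.

Insert 2: appended to row 1. P = [[2]].
Insert 5: appended to row 1. P = [[2, 5]].
Insert 4: 4 bumps 5 from row 1; 5 starts row 2. P = [[2, 4], [5]].
Insert 3: 3 bumps 4 from row 1; 4 bumps 5 from row 2; 5 starts row 3. P = [[2, 3], [4], [5]].
Insert 1: 1 bumps 2 from row 1; 2 bumps 4 from row 2; 4 bumps 5 from row 3; 5 starts row 4. P = [[1, 3], [2], [4], [5]].

So P = [[1, 3], [2], [4], [5]], Q = [[1, 2], [3], [4], [5]].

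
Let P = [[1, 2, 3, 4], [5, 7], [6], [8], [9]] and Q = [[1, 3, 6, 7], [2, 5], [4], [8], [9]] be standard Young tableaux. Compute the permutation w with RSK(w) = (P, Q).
9 6 8 1 2 3 7 5 4

Reverse the RSK construction: for i from n down to 1, find the cell of Q containing i, remove the entry at that cell from P, and reverse-bump it up through P; the value ejected from row 1 is w(i).

Step i=9: Q has 9 at row 5, column 1; remove 9 from row 5 of P and reverse-bump: 9 enters row 4 and ejects 8; 8 enters row 3 and ejects 6; 6 enters row 2 and ejects 5; 5 enters row 1 and ejects 4. So w(9) = 4. P is now [[1, 2, 3, 5], [6, 7], [8], [9]].
Step i=8: Q has 8 at row 4, column 1; remove 9 from row 4 of P and reverse-bump: 9 enters row 3 and ejects 8; 8 enters row 2 and ejects 7; 7 enters row 1 and ejects 5. So w(8) = 5. P is now [[1, 2, 3, 7], [6, 8], [9]].
Step i=7: Q has 7 at row 1, column 4; remove that cell from P, ejecting 7. So w(7) = 7. P is now [[1, 2, 3], [6, 8], [9]].
Step i=6: Q has 6 at row 1, column 3; remove that cell from P, ejecting 3. So w(6) = 3. P is now [[1, 2], [6, 8], [9]].
Step i=5: Q has 5 at row 2, column 2; remove 8 from row 2 of P and reverse-bump: 8 enters row 1 and ejects 2. So w(5) = 2. P is now [[1, 8], [6], [9]].
Step i=4: Q has 4 at row 3, column 1; remove 9 from row 3 of P and reverse-bump: 9 enters row 2 and ejects 6; 6 enters row 1 and ejects 1. So w(4) = 1. P is now [[6, 8], [9]].
Step i=3: Q has 3 at row 1, column 2; remove that cell from P, ejecting 8. So w(3) = 8. P is now [[6], [9]].
Step i=2: Q has 2 at row 2, column 1; remove 9 from row 2 of P and reverse-bump: 9 enters row 1 and ejects 6. So w(2) = 6. P is now [[9]].
Step i=1: Q has 1 at row 1, column 1; remove that cell from P, ejecting 9. So w(1) = 9. P is now [].

So w = 9 6 8 1 2 3 7 5 4.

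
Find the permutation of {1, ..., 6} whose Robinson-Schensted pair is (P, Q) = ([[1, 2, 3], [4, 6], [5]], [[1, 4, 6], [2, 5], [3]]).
5 4 1 6 2 3

Reverse the RSK construction: for i from n down to 1, find the cell of Q containing i, remove the entry at that cell from P, and reverse-bump it up through P; the value ejected from row 1 is w(i).

Step i=6: Q has 6 at row 1, column 3; remove that cell from P, ejecting 3. So w(6) = 3. P is now [[1, 2], [4, 6], [5]].
Step i=5: Q has 5 at row 2, column 2; remove 6 from row 2 of P and reverse-bump: 6 enters row 1 and ejects 2. So w(5) = 2. P is now [[1, 6], [4], [5]].
Step i=4: Q has 4 at row 1, column 2; remove that cell from P, ejecting 6. So w(4) = 6. P is now [[1], [4], [5]].
Step i=3: Q has 3 at row 3, column 1; remove 5 from row 3 of P and reverse-bump: 5 enters row 2 and ejects 4; 4 enters row 1 and ejects 1. So w(3) = 1. P is now [[4], [5]].
Step i=2: Q has 2 at row 2, column 1; remove 5 from row 2 of P and reverse-bump: 5 enters row 1 and ejects 4. So w(2) = 4. P is now [[5]].
Step i=1: Q has 1 at row 1, column 1; remove that cell from P, ejecting 5. So w(1) = 5. P is now [].

So w = 5 4 1 6 2 3.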